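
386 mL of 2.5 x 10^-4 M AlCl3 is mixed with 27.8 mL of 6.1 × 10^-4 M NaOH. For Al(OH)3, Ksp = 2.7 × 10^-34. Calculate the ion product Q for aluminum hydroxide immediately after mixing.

Q ≈ 1.6e-17

Total volume = 386 + 27.8 = 413.8 mL.
[Al^3+] = 2.5 × 10^-4 × (386/413.8) = 2.33 x 10^-4 M
[OH^-] = 6.1 x 10^-4 × (27.8/413.8) = 4.10 x 10^-5 M
Al(OH)3(s) ⇌ Al^3+(aq) + 3 OH^-(aq), so Q = [Al^3+][OH^-]^3
Q = (2.33 x 10^-4)(4.10 × 10^-5)^3 = 1.6 x 10^-17
Q > Ksp, so Al(OH)3 will precipitate.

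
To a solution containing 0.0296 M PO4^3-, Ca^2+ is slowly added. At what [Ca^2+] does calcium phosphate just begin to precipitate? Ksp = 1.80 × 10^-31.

[Ca^2+] ≈ 5.90 × 10^-10 M

Ca3(PO4)2(s) ⇌ 3 Ca^2+ + 2 PO4^3-
Ksp = [Ca^2+]^3[PO4^3-]^2
Precipitation begins when Q = Ksp. With [PO4^3-] = 0.0296 M:
1.80 × 10^-31 = (0.0296)^2 × [Ca^2+]^3
[Ca^2+] = (1.80 × 10^-31 / 8.762 × 10^-4)^(1/3) = 5.90 × 10^-10 M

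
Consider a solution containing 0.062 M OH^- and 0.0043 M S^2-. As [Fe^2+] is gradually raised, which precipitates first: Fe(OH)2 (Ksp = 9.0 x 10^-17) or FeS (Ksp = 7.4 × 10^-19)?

FeS

Each salt begins to precipitate when Q = Ksp, i.e. when [Fe^2+] reaches its threshold.
For Fe(OH)2: 9.0 x 10^-17 = (0.062)^2 × [Fe^2+]  ⇒  [Fe^2+] = 2.3 × 10^-14 M.
For FeS: 7.4 × 10^-19 = 0.0043 × [Fe^2+]  ⇒  [Fe^2+] = 1.7 × 10^-16 M.
The salt with the lower threshold [Fe^2+] precipitates first: FeS.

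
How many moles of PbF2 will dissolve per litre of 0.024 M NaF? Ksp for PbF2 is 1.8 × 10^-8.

3.1 × 10^-5 M

PbF2(s) ⇌ Pb^2+(aq) + 2 F^-(aq)
Ksp = [Pb^2+][F^-]^2
Let s = moles of PbF2 that dissolve per litre. [Pb^2+] = s, [F^-] = 0.024 + 2s ≈ 0.024 (common-ion effect: F^- is already 0.024 M).
Ksp ≈ s × (0.024)^2
s = 3.1 x 10^-5 M
Check: 2s = 6.3 × 10^-5 ≪ 0.024, so the approximation is valid.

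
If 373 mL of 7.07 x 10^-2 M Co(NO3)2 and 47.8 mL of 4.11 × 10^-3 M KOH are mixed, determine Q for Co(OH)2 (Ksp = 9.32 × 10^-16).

1.37e-8

Total volume = 373 + 47.8 = 420.8 mL.
[Co^2+] = 7.07 x 10^-2 × (373/420.8) = 6.267 × 10^-2 M
[OH^-] = 4.11 × 10^-3 × (47.8/420.8) = 4.669 × 10^-4 M
Co(OH)2(s) <=> Co^2+(aq) + 2 OH^-(aq), so Q = [Co^2+][OH^-]^2
Q = (6.267 × 10^-2)(4.669 × 10^-4)^2 = 1.37 x 10^-8
Q > Ksp, so Co(OH)2 will precipitate.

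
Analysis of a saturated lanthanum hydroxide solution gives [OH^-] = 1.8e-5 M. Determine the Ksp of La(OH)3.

3.5 x 10^-20

La(OH)3(s) ⇌ La^3+(aq) + 3 OH^-(aq)
Stoichiometry gives [La^3+] = (1/3)[OH^-] = 6.00 x 10^-6 M.
Ksp = [La^3+][OH^-]^3
Ksp = 6.00 × 10^-6 × (1.8 x 10^-5)^3 = 3.5 x 10^-20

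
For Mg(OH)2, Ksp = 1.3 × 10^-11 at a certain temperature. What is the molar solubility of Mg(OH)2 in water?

Mg(OH)2(s) ⇌ Mg^2+(aq) + 2 OH^-(aq)
Ksp = [Mg^2+][OH^-]^2
If s mol/L of Mg(OH)2 dissolves, [Mg^2+] = s and [OH^-] = 2s.
Substituting: Ksp = s(2s)^2 = 4s^3
s^3 = 1.3 × 10^-11 / 4, so s = 1.5 × 10^-4 M

s = 1.5e-4 M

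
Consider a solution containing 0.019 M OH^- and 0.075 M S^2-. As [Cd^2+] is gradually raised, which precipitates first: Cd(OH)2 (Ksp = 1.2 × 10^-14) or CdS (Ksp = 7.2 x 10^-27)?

Each salt begins to precipitate when Q = Ksp, i.e. when [Cd^2+] reaches its threshold.
For Cd(OH)2: 1.2 × 10^-14 = (0.019)^2 × [Cd^2+]  ⇒  [Cd^2+] = 3.3 x 10^-11 M.
For CdS: 7.2 x 10^-27 = 0.075 × [Cd^2+]  ⇒  [Cd^2+] = 9.6 x 10^-26 M.
The salt with the lower threshold [Cd^2+] precipitates first: CdS.

CdS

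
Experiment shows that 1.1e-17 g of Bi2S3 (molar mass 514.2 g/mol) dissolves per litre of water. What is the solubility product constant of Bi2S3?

Ksp ≈ 4.8 x 10^-97

Molar solubility s = (1.1 × 10^-17 g/L) / (514.2 g/mol) = 2.14 × 10^-20 M.
Bi2S3(s) <=> 2 Bi^3+(aq) + 3 S^2-(aq)
Let s = molar solubility. Then [Bi^3+] = 2s and [S^2-] = 3s.
Ksp = [Bi^3+]^2[S^2-]^3
So Ksp = (2s)^2 × (3s)^3 = 108s^5
With s = 2.14 × 10^-20: Ksp = 4.8 × 10^-97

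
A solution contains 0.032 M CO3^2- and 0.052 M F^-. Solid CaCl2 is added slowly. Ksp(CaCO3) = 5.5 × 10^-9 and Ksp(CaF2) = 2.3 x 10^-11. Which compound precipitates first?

Each salt begins to precipitate when Q = Ksp, i.e. when [Ca^2+] reaches its threshold.
For CaCO3: 5.5 × 10^-9 = 0.032 × [Ca^2+]  ⇒  [Ca^2+] = 1.7 × 10^-7 M.
For CaF2: 2.3 x 10^-11 = (0.052)^2 × [Ca^2+]  ⇒  [Ca^2+] = 8.5 × 10^-9 M.
The salt with the lower threshold [Ca^2+] precipitates first: CaF2.

CaF2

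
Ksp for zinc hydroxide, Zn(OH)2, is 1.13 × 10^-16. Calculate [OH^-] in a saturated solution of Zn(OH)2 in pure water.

Zn(OH)2(s) ⇌ Zn^2+ + 2 OH^-
Ksp = [Zn^2+][OH^-]^2
If s mol/L of Zn(OH)2 dissolves, [Zn^2+] = s and [OH^-] = 2s.
Ksp = s(2s)^2 = 4s^3
Solving, s = (1.13 × 10^-16/4)^(1/3) = 3.046 × 10^-6 M
[OH^-] = 2s = 6.09 x 10^-6 M

[OH^-] = 6.09 × 10^-6 M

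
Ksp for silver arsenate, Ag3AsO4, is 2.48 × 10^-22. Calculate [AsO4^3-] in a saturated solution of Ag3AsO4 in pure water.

Ag3AsO4(s) ⇌ 3 Ag^+(aq) + AsO4^3-(aq)
Ksp = [Ag^+]^3[AsO4^3-]
For each mole of Ag3AsO4 that dissolves: [Ag^+] = 3s, [AsO4^3-] = s.
So Ksp = (3s)^3 × s = 27s^4
s = (2.48 × 10^-22 / 27)^(1/4) = 1.741 × 10^-6 M
[AsO4^3-] = s = 1.74 x 10^-6 M

1.74 × 10^-6 M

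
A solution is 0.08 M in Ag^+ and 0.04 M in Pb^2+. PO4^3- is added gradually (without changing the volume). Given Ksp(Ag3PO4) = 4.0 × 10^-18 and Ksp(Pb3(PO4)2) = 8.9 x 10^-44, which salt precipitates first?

Each salt begins to precipitate when Q = Ksp, i.e. when [PO4^3-] reaches its threshold.
For Ag3PO4: 4.0 × 10^-18 = (0.08)^3 × [PO4^3-]  ⇒  [PO4^3-] = 7.8 x 10^-15 M.
For Pb3(PO4)2: 8.9 x 10^-44 = (0.04)^3 × [PO4^3-]^2  ⇒  [PO4^3-] = 3.7 x 10^-20 M.
The salt with the lower threshold [PO4^3-] precipitates first: Pb3(PO4)2.

Pb3(PO4)2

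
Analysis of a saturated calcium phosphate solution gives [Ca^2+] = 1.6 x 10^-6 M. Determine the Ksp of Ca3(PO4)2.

Ca3(PO4)2(s) ⇌ 3 Ca^2+ + 2 PO4^3-
Stoichiometry gives [PO4^3-] = (2/3)[Ca^2+] = 1.07 × 10^-6 M.
Ksp = [Ca^2+]^3[PO4^3-]^2
Ksp = (1.6 x 10^-6)^3 × (1.07 × 10^-6)^2 = 4.7 x 10^-30

Ksp = 4.7 x 10^-30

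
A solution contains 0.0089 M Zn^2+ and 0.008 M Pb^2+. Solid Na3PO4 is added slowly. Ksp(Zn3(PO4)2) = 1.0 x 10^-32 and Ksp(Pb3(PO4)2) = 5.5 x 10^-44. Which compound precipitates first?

Precipitation of each salt starts when its ion product equals its Ksp.
For Zn3(PO4)2: 1.0 x 10^-32 = (0.0089)^3 × [PO4^3-]^2  ⇒  [PO4^3-] = 1.2 x 10^-13 M.
For Pb3(PO4)2: 5.5 x 10^-44 = (0.008)^3 × [PO4^3-]^2  ⇒  [PO4^3-] = 3.3 × 10^-19 M.
The salt with the lower threshold [PO4^3-] precipitates first: Pb3(PO4)2.

Pb3(PO4)2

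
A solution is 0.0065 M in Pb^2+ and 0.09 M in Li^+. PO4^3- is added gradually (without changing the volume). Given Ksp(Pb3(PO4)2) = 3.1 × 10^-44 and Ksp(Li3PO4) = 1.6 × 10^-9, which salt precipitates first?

Pb3(PO4)2

Precipitation of each salt starts when its ion product equals its Ksp.
For Pb3(PO4)2: 3.1 × 10^-44 = (0.0065)^3 × [PO4^3-]^2  ⇒  [PO4^3-] = 3.4 × 10^-19 M.
For Li3PO4: 1.6 × 10^-9 = (0.09)^3 × [PO4^3-]  ⇒  [PO4^3-] = 2.2 x 10^-6 M.
The salt with the lower threshold [PO4^3-] precipitates first: Pb3(PO4)2.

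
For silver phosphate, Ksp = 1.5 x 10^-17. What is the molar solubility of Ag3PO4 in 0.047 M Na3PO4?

Ag3PO4(s) ⇌ 3 Ag^+(aq) + PO4^3-(aq)
Ksp = [Ag^+]^3[PO4^3-]
Let s = moles of Ag3PO4 that dissolve per litre. [Ag^+] = 3s, [PO4^3-] = 0.047 + s ≈ 0.047 (Ksp is small, so little additional dissolves).
Ksp ≈ (3s)^3 × 0.047
s = 2.3 × 10^-6 M
Check: s = 2.3 × 10^-6 ≪ 0.047, so the approximation is valid.

s = 2.3 x 10^-6 M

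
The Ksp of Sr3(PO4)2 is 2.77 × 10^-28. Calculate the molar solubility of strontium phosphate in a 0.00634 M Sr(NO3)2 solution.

Sr3(PO4)2(s) ⇌ 3 Sr^2+ + 2 PO4^3-
Ksp = [Sr^2+]^3[PO4^3-]^2
Let s = moles of Sr3(PO4)2 that dissolve per litre. [Sr^2+] = 0.00634 + 3s ≈ 0.00634, [PO4^3-] = 2s (since Sr^2+ from Sr(NO3)2 dominates).
Ksp ≈ (0.00634)^3 × (2s)^2
s = 1.65 × 10^-11 M
Check: 3s = 4.9 × 10^-11 ≪ 0.00634, so the approximation is valid.

s ≈ 1.65 x 10^-11 M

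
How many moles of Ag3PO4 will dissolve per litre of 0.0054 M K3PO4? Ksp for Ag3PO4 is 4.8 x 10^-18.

Ag3PO4(s) ⇌ 3 Ag^+ + PO4^3-
Ksp = [Ag^+]^3[PO4^3-]
If s mol/L dissolves here, [Ag^+] = 3s, [PO4^3-] = 0.0054 + s ≈ 0.0054 (since PO4^3- from K3PO4 dominates).
Ksp ≈ (3s)^3 × 0.0054
s = 3.2 × 10^-6 M
Check: s = 3.2 × 10^-6 ≪ 0.0054, so the approximation is valid.

s = 3.2 × 10^-6 M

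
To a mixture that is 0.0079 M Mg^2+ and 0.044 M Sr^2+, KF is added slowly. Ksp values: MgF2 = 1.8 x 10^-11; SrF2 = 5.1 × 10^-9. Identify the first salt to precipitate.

Each salt begins to precipitate when Q = Ksp, i.e. when [F^-] reaches its threshold.
For MgF2: 1.8 x 10^-11 = 0.0079 × [F^-]^2  ⇒  [F^-] = 4.8 x 10^-5 M.
For SrF2: 5.1 × 10^-9 = 0.044 × [F^-]^2  ⇒  [F^-] = 3.4 × 10^-4 M.
The salt with the lower threshold [F^-] precipitates first: MgF2.

MgF2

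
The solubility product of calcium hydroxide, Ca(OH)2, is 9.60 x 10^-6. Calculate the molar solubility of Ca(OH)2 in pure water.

s ≈ 1.34 × 10^-2 M

Ca(OH)2(s) ⇌ Ca^2+ + 2 OH^-
Ksp = [Ca^2+][OH^-]^2
Let s = molar solubility. Then [Ca^2+] = s and [OH^-] = 2s.
Ksp = s(2s)^2 = 4s^3
Solving, s = (9.60 x 10^-6/4)^(1/3) = 1.34 × 10^-2 M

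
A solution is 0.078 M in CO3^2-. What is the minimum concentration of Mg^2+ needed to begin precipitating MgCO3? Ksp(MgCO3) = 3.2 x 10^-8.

[Mg^2+] ≈ 4.1 x 10^-7 M

MgCO3(s) <=> Mg^2+(aq) + CO3^2-(aq)
Ksp = [Mg^2+][CO3^2-]
Precipitation begins when Q = Ksp. With [CO3^2-] = 0.078 M:
3.2 x 10^-8 = (0.078) × [Mg^2+]
[Mg^2+] = (3.2 x 10^-8 / 7.8 × 10^-2) = 4.1 × 10^-7 M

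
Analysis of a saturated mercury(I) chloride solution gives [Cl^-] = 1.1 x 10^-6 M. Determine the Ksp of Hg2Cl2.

Hg2Cl2(s) ⇌ Hg2^2+(aq) + 2 Cl^-(aq)
Stoichiometry gives [Hg2^2+] = (1/2)[Cl^-] = 5.50 x 10^-7 M.
Ksp = [Hg2^2+][Cl^-]^2
Ksp = 5.50 × 10^-7 × (1.1 × 10^-6)^2 = 6.7 × 10^-19

Ksp = 6.7e-19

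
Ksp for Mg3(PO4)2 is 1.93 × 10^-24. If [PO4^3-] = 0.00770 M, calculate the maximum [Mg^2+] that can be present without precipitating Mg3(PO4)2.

3.19 × 10^-7 M

Mg3(PO4)2(s) ⇌ 3 Mg^2+(aq) + 2 PO4^3-(aq)
Ksp = [Mg^2+]^3[PO4^3-]^2
Precipitation begins when Q = Ksp. With [PO4^3-] = 0.00770 M:
1.93 × 10^-24 = (0.00770)^2 × [Mg^2+]^3
[Mg^2+] = (1.93 × 10^-24 / 5.929 x 10^-5)^(1/3) = 3.19 × 10^-7 M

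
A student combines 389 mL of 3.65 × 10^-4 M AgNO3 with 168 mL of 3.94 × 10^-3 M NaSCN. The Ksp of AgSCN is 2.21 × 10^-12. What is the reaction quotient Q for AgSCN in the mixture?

Total volume = 389 + 168 = 557 mL.
[Ag^+] = 3.65 x 10^-4 × (389/557) = 2.549 × 10^-4 M
[SCN^-] = 3.94 × 10^-3 × (168/557) = 1.188 × 10^-3 M
AgSCN(s) ⇌ Ag^+(aq) + SCN^-(aq), so Q = [Ag^+][SCN^-]
Q = (2.549 x 10^-4)(1.188 x 10^-3) = 3.03 × 10^-7
Q > Ksp, so AgSCN will precipitate.

Q ≈ 3.03 × 10^-7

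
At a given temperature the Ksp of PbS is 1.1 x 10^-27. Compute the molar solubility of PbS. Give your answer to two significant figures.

PbS(s) ⇌ Pb^2+(aq) + S^2-(aq)
Ksp = [Pb^2+][S^2-]
If s mol/L of PbS dissolves, [Pb^2+] = s and [S^2-] = s.
Ksp = s^2
s = √(1.1 x 10^-27) = 3.3 x 10^-14 M

3.3 × 10^-14 M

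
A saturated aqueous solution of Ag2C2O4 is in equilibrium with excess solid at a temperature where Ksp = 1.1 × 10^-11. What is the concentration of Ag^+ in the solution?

[Ag^+] = 2.8e-4 M

Ag2C2O4(s) <=> 2 Ag^+ + C2O4^2-
Ksp = [Ag^+]^2[C2O4^2-]
With molar solubility s: [Ag^+] = 2s, [C2O4^2-] = s.
Substituting: Ksp = (2s)^2s = 4s^3
Solving, s = (1.1 × 10^-11/4)^(1/3) = 1.40 × 10^-4 M
[Ag^+] = 2s = 2.8 × 10^-4 M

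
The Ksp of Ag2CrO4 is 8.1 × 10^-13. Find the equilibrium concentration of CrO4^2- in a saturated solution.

5.9e-5 M

Ag2CrO4(s) <=> 2 Ag^+(aq) + CrO4^2-(aq)
Ksp = [Ag^+]^2[CrO4^2-]
For each mole of Ag2CrO4 that dissolves: [Ag^+] = 2s, [CrO4^2-] = s.
Ksp = (2s)^2s = 4s^3
s = (8.1 × 10^-13 / 4)^(1/3) = 5.87 × 10^-5 M
[CrO4^2-] = s = 5.9 × 10^-5 M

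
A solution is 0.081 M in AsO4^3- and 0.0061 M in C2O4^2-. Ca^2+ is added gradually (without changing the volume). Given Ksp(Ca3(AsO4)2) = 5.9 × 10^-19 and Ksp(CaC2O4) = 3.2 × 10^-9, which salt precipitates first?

CaC2O4

Precipitation of each salt starts when its ion product equals its Ksp.
For Ca3(AsO4)2: 5.9 × 10^-19 = (0.081)^2 × [Ca^2+]^3  ⇒  [Ca^2+] = 4.5 × 10^-6 M.
For CaC2O4: 3.2 × 10^-9 = 0.0061 × [Ca^2+]  ⇒  [Ca^2+] = 5.2 × 10^-7 M.
The salt with the lower threshold [Ca^2+] precipitates first: CaC2O4.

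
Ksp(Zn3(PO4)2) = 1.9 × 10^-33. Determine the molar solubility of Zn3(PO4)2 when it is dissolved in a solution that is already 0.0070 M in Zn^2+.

Zn3(PO4)2(s) ⇌ 3 Zn^2+(aq) + 2 PO4^3-(aq)
Ksp = [Zn^2+]^3[PO4^3-]^2
Let s = moles of Zn3(PO4)2 that dissolve per litre. [Zn^2+] = 0.0070 + 3s ≈ 0.0070, [PO4^3-] = 2s (since the Zn^2+ already present dominates).
Ksp ≈ (0.0070)^3 × (2s)^2
s = 3.7 × 10^-14 M
Check: 3s = 1.1 x 10^-13 ≪ 0.0070, so the approximation is valid.

s ≈ 3.7 x 10^-14 M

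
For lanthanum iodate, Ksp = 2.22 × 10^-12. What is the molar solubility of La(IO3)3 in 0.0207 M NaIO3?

La(IO3)3(s) <=> La^3+ + 3 IO3^-
Ksp = [La^3+][IO3^-]^3
If s mol/L dissolves here, [La^3+] = s, [IO3^-] = 0.0207 + 3s ≈ 0.0207 (Ksp is small, so little additional dissolves).
Ksp ≈ s × (0.0207)^3
s = 2.50 x 10^-7 M
Check: 3s = 7.5 x 10^-7 ≪ 0.0207, so the approximation is valid.

s = 2.50 x 10^-7 M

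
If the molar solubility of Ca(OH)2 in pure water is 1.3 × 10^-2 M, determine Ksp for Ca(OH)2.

Ca(OH)2(s) ⇌ Ca^2+(aq) + 2 OH^-(aq)
With molar solubility s: [Ca^2+] = s, [OH^-] = 2s.
Ksp = [Ca^2+][OH^-]^2
Substituting: Ksp = s(2s)^2 = 4s^3
Ksp = 4 × (1.3 × 10^-2)^3 = 8.8 x 10^-6

Ksp ≈ 8.8e-6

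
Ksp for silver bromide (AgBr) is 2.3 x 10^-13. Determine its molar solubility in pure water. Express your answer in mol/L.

AgBr(s) ⇌ Ag^+(aq) + Br^-(aq)
Ksp = [Ag^+][Br^-]
For each mole of AgBr that dissolves: [Ag^+] = s, [Br^-] = s.
Ksp = s × s = s^2
s = (2.3 x 10^-13)^(1/2) = 4.8 x 10^-7 M

4.8 × 10^-7 M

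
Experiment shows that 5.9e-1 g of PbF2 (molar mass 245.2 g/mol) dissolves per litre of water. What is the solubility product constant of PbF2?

5.6 × 10^-8

Molar solubility s = (5.9 × 10^-1 g/L) / (245.2 g/mol) = 2.41 × 10^-3 M.
PbF2(s) ⇌ Pb^2+(aq) + 2 F^-(aq)
Let s = molar solubility. Then [Pb^2+] = s and [F^-] = 2s.
Ksp = [Pb^2+][F^-]^2
Ksp = s(2s)^2 = 4s^3
Ksp = 4 × (2.41 × 10^-3)^3 = 5.6 × 10^-8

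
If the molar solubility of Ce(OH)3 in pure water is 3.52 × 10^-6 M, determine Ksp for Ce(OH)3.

Ksp = 4.15 × 10^-21

Ce(OH)3(s) <=> Ce^3+ + 3 OH^-
Let s = molar solubility. Then [Ce^3+] = s and [OH^-] = 3s.
Ksp = [Ce^3+][OH^-]^3
So Ksp = s × (3s)^3 = 27s^4
Ksp = 27 × (3.52 × 10^-6)^4 = 4.15 x 10^-21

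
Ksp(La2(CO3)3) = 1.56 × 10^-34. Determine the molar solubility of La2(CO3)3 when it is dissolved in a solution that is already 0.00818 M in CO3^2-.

La2(CO3)3(s) ⇌ 2 La^3+ + 3 CO3^2-
Ksp = [La^3+]^2[CO3^2-]^3
Let s be the molar solubility in this solution. [La^3+] = 2s, [CO3^2-] = 0.00818 + 3s ≈ 0.00818 (Ksp is small, so little additional dissolves).
Ksp ≈ (2s)^2 × (0.00818)^3
s = 8.44 × 10^-15 M
Check: 3s = 2.5 × 10^-14 ≪ 0.00818, so the approximation is valid.

8.44e-15 M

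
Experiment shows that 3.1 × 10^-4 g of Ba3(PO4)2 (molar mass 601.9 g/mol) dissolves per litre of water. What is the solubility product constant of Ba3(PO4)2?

Molar solubility s = (3.1 × 10^-4 g/L) / (601.9 g/mol) = 5.15 × 10^-7 M.
Ba3(PO4)2(s) ⇌ 3 Ba^2+(aq) + 2 PO4^3-(aq)
For each mole of Ba3(PO4)2 that dissolves: [Ba^2+] = 3s, [PO4^3-] = 2s.
Ksp = [Ba^2+]^3[PO4^3-]^2
Ksp = (3s)^3(2s)^2 = 108s^5
With s = 5.15 x 10^-7: Ksp = 3.9 × 10^-30

3.9e-30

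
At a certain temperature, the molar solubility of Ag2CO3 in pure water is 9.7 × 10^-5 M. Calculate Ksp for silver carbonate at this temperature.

Ksp ≈ 3.7 × 10^-12

Ag2CO3(s) <=> 2 Ag^+ + CO3^2-
Let s = molar solubility. Then [Ag^+] = 2s and [CO3^2-] = s.
Ksp = [Ag^+]^2[CO3^2-]
Substituting: Ksp = (2s)^2s = 4s^3
Ksp = 4 × (9.7 x 10^-5)^3 = 3.7 x 10^-12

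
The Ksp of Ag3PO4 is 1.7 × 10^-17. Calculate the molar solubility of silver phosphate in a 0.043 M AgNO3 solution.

2.1 × 10^-13 M

Ag3PO4(s) ⇌ 3 Ag^+(aq) + PO4^3-(aq)
Ksp = [Ag^+]^3[PO4^3-]
If s mol/L dissolves here, [Ag^+] = 0.043 + 3s ≈ 0.043, [PO4^3-] = s (common-ion effect: Ag^+ is already 0.043 M).
Ksp ≈ (0.043)^3 × s
s = 2.1 × 10^-13 M
Check: 3s = 6.4 x 10^-13 ≪ 0.043, so the approximation is valid.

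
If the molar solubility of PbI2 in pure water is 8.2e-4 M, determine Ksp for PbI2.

Ksp = 2.2e-9

PbI2(s) ⇌ Pb^2+ + 2 I^-
With molar solubility s: [Pb^2+] = s, [I^-] = 2s.
Ksp = [Pb^2+][I^-]^2
So Ksp = s × (2s)^2 = 4s^3
Ksp = 4 × (8.2 × 10^-4)^3 = 2.2 × 10^-9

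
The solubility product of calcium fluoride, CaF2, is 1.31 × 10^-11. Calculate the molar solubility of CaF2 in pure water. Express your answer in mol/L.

CaF2(s) <=> Ca^2+(aq) + 2 F^-(aq)
Ksp = [Ca^2+][F^-]^2
Let s = molar solubility. Then [Ca^2+] = s and [F^-] = 2s.
Substituting: Ksp = s(2s)^2 = 4s^3
s^3 = 1.31 × 10^-11 / 4, so s = 1.49 × 10^-4 M

s ≈ 1.49 × 10^-4 M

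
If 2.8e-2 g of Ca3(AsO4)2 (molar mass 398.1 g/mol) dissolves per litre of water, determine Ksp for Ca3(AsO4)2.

Molar solubility s = (2.8 × 10^-2 g/L) / (398.1 g/mol) = 7.03 × 10^-5 M.
Ca3(AsO4)2(s) ⇌ 3 Ca^2+ + 2 AsO4^3-
With molar solubility s: [Ca^2+] = 3s, [AsO4^3-] = 2s.
Ksp = [Ca^2+]^3[AsO4^3-]^2
Substituting: Ksp = (3s)^3(2s)^2 = 108s^5
Ksp = 108 × (7.03 × 10^-5)^5 = 1.9 x 10^-19

Ksp = 1.9 × 10^-19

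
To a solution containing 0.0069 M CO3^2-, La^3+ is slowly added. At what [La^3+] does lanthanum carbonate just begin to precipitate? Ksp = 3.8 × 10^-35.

La2(CO3)3(s) ⇌ 2 La^3+ + 3 CO3^2-
Ksp = [La^3+]^2[CO3^2-]^3
Precipitation begins when Q = Ksp. With [CO3^2-] = 0.0069 M:
3.8 × 10^-35 = (0.0069)^3 × [La^3+]^2
[La^3+] = (3.8 × 10^-35 / 3.29 × 10^-7)^(1/2) = 1.1 × 10^-14 M

1.1 × 10^-14 M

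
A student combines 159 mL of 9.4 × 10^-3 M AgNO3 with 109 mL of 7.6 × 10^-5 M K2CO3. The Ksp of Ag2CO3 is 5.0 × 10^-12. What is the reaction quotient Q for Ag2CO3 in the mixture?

Total volume = 159 + 109 = 268 mL.
[Ag^+] = 9.4 x 10^-3 × (159/268) = 5.58 x 10^-3 M
[CO3^2-] = 7.6 × 10^-5 × (109/268) = 3.09 x 10^-5 M
Ag2CO3(s) ⇌ 2 Ag^+ + CO3^2-, so Q = [Ag^+]^2[CO3^2-]
Q = (5.58 x 10^-3)^2(3.09 × 10^-5) = 9.6 x 10^-10
Q > Ksp, so Ag2CO3 will precipitate.

Q ≈ 9.6 × 10^-10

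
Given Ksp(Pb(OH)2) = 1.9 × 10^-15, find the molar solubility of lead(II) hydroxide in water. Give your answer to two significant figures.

Pb(OH)2(s) <=> Pb^2+(aq) + 2 OH^-(aq)
Ksp = [Pb^2+][OH^-]^2
Let s = molar solubility. Then [Pb^2+] = s and [OH^-] = 2s.
Substituting: Ksp = s(2s)^2 = 4s^3
Solving, s = (1.9 × 10^-15/4)^(1/3) = 7.8 x 10^-6 M

7.8 × 10^-6 M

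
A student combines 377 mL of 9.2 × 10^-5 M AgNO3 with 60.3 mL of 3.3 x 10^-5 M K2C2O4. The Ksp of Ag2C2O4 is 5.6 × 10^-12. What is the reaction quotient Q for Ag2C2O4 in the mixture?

Total volume = 377 + 60.3 = 437.3 mL.
[Ag^+] = 9.2 x 10^-5 × (377/437.3) = 7.93 × 10^-5 M
[C2O4^2-] = 3.3 × 10^-5 × (60.3/437.3) = 4.55 × 10^-6 M
Ag2C2O4(s) ⇌ 2 Ag^+ + C2O4^2-, so Q = [Ag^+]^2[C2O4^2-]
Q = (7.93 × 10^-5)^2(4.55 × 10^-6) = 2.9 × 10^-14
Q < Ksp, so no precipitate of Ag2C2O4 forms.

2.9 x 10^-14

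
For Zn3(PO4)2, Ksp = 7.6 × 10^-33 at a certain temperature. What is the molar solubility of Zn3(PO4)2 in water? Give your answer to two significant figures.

Zn3(PO4)2(s) ⇌ 3 Zn^2+(aq) + 2 PO4^3-(aq)
Ksp = [Zn^2+]^3[PO4^3-]^2
For each mole of Zn3(PO4)2 that dissolves: [Zn^2+] = 3s, [PO4^3-] = 2s.
Ksp = (3s)^3(2s)^2 = 108s^5
Solving, s = (7.6 × 10^-33/108)^(1/5) = 1.5 x 10^-7 M

1.5 × 10^-7 M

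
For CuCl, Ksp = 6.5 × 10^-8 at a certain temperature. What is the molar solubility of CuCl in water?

s ≈ 2.5 × 10^-4 M

CuCl(s) <=> Cu^+ + Cl^-
Ksp = [Cu^+][Cl^-]
For each mole of CuCl that dissolves: [Cu^+] = s, [Cl^-] = s.
Ksp = s^2
s = (6.5 × 10^-8)^(1/2) = 2.5 x 10^-4 M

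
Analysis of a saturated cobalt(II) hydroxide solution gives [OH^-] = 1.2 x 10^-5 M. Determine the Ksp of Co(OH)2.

Co(OH)2(s) ⇌ Co^2+ + 2 OH^-
Stoichiometry gives [Co^2+] = (1/2)[OH^-] = 6.00 × 10^-6 M.
Ksp = [Co^2+][OH^-]^2
Ksp = 6.00 × 10^-6 × (1.2 × 10^-5)^2 = 8.6 × 10^-16

Ksp ≈ 8.6e-16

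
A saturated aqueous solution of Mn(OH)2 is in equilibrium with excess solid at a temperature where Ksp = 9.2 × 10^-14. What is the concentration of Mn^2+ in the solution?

[Mn^2+] = 2.8 × 10^-5 M

Mn(OH)2(s) <=> Mn^2+(aq) + 2 OH^-(aq)
Ksp = [Mn^2+][OH^-]^2
Let s = molar solubility. Then [Mn^2+] = s and [OH^-] = 2s.
Substituting: Ksp = s(2s)^2 = 4s^3
Solving, s = (9.2 × 10^-14/4)^(1/3) = 2.84 × 10^-5 M
[Mn^2+] = s = 2.8 × 10^-5 M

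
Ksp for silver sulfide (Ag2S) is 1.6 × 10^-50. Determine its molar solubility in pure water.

s ≈ 1.6 × 10^-17 M

Ag2S(s) <=> 2 Ag^+(aq) + S^2-(aq)
Ksp = [Ag^+]^2[S^2-]
If s mol/L of Ag2S dissolves, [Ag^+] = 2s and [S^2-] = s.
Substituting: Ksp = (2s)^2s = 4s^3
s^3 = 1.6 × 10^-50 / 4, so s = 1.6 x 10^-17 M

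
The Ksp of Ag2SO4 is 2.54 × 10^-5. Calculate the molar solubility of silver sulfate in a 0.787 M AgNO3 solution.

s ≈ 4.10 × 10^-5 M

Ag2SO4(s) ⇌ 2 Ag^+(aq) + SO4^2-(aq)
Ksp = [Ag^+]^2[SO4^2-]
Let s = moles of Ag2SO4 that dissolve per litre. [Ag^+] = 0.787 + 2s ≈ 0.787, [SO4^2-] = s (since Ag^+ from AgNO3 dominates).
Ksp ≈ (0.787)^2 × s
s = 4.10 × 10^-5 M
Check: 2s = 8.2 × 10^-5 ≪ 0.787, so the approximation is valid.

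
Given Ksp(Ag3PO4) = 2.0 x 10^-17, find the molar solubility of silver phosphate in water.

2.9e-5 M

Ag3PO4(s) ⇌ 3 Ag^+(aq) + PO4^3-(aq)
Ksp = [Ag^+]^3[PO4^3-]
Let s = molar solubility. Then [Ag^+] = 3s and [PO4^3-] = s.
Substituting: Ksp = (3s)^3s = 27s^4
s = (2.0 x 10^-17 / 27)^(1/4) = 2.9 × 10^-5 M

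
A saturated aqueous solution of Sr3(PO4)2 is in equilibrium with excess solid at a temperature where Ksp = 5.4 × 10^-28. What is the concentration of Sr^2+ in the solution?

Sr3(PO4)2(s) ⇌ 3 Sr^2+ + 2 PO4^3-
Ksp = [Sr^2+]^3[PO4^3-]^2
Let s = molar solubility. Then [Sr^2+] = 3s and [PO4^3-] = 2s.
So Ksp = (3s)^3 × (2s)^2 = 108s^5
s^5 = 5.4 × 10^-28 / 108, so s = 1.38 x 10^-6 M
[Sr^2+] = 3s = 4.1 x 10^-6 M

[Sr^2+] = 4.1 × 10^-6 M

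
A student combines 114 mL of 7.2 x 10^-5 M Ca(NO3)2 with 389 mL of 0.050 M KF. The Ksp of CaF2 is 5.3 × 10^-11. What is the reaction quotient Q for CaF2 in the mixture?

2.4 × 10^-8

Total volume = 114 + 389 = 503 mL.
[Ca^2+] = 7.2 × 10^-5 × (114/503) = 1.63 × 10^-5 M
[F^-] = 5.0 x 10^-2 × (389/503) = 3.87 × 10^-2 M
CaF2(s) ⇌ Ca^2+(aq) + 2 F^-(aq), so Q = [Ca^2+][F^-]^2
Q = (1.63 × 10^-5)(3.87 × 10^-2)^2 = 2.4 × 10^-8
Q > Ksp, so CaF2 will precipitate.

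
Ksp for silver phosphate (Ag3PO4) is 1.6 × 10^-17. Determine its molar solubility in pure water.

s = 2.8 x 10^-5 M

Ag3PO4(s) ⇌ 3 Ag^+ + PO4^3-
Ksp = [Ag^+]^3[PO4^3-]
With molar solubility s: [Ag^+] = 3s, [PO4^3-] = s.
Substituting: Ksp = (3s)^3s = 27s^4
s^4 = 1.6 × 10^-17 / 27, so s = 2.8 x 10^-5 M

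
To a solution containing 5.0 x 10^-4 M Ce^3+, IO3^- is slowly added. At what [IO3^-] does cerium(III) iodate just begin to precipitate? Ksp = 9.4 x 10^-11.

Ce(IO3)3(s) ⇌ Ce^3+(aq) + 3 IO3^-(aq)
Ksp = [Ce^3+][IO3^-]^3
Precipitation begins when Q = Ksp. With [Ce^3+] = 5.0 x 10^-4 M:
9.4 x 10^-11 = (5.0 x 10^-4) × [IO3^-]^3
[IO3^-] = (9.4 x 10^-11 / 5.0 x 10^-4)^(1/3) = 5.7 × 10^-3 M

[IO3^-] = 5.7 × 10^-3 M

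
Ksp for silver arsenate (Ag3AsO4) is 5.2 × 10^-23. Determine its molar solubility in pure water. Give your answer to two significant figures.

Ag3AsO4(s) ⇌ 3 Ag^+(aq) + AsO4^3-(aq)
Ksp = [Ag^+]^3[AsO4^3-]
Let s = molar solubility. Then [Ag^+] = 3s and [AsO4^3-] = s.
Substituting: Ksp = (3s)^3s = 27s^4
Solving, s = (5.2 × 10^-23/27)^(1/4) = 1.2 × 10^-6 M

s = 1.2 × 10^-6 M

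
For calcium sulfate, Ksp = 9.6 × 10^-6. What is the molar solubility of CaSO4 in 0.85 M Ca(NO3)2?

CaSO4(s) ⇌ Ca^2+(aq) + SO4^2-(aq)
Ksp = [Ca^2+][SO4^2-]
If s mol/L dissolves here, [Ca^2+] = 0.85 + s ≈ 0.85, [SO4^2-] = s (Ksp is small, so little additional dissolves).
Ksp ≈ 0.85 × s
s = 1.1 x 10^-5 M
Check: s = 1.1 x 10^-5 ≪ 0.85, so the approximation is valid.

s ≈ 1.1 x 10^-5 M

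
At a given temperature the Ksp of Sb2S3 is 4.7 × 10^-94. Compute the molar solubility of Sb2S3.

Sb2S3(s) ⇌ 2 Sb^3+ + 3 S^2-
Ksp = [Sb^3+]^2[S^2-]^3
With molar solubility s: [Sb^3+] = 2s, [S^2-] = 3s.
Ksp = (2s)^2(3s)^3 = 108s^5
s^5 = 4.7 × 10^-94 / 108, so s = 8.5 × 10^-20 M

s = 8.5 × 10^-20 M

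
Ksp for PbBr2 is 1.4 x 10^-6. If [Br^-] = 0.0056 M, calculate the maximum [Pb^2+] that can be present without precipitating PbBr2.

[Pb^2+] ≈ 0.045 M

PbBr2(s) <=> Pb^2+(aq) + 2 Br^-(aq)
Ksp = [Pb^2+][Br^-]^2
Precipitation begins when Q = Ksp. With [Br^-] = 0.0056 M:
1.4 x 10^-6 = (0.0056)^2 × [Pb^2+]
[Pb^2+] = (1.4 x 10^-6 / 3.14 × 10^-5) = 4.5 × 10^-2 M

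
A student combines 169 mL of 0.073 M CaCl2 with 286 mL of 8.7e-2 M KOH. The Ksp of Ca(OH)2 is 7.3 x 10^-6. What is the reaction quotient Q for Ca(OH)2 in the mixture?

8.1e-5

Total volume = 169 + 286 = 455 mL.
[Ca^2+] = 7.3 × 10^-2 × (169/455) = 2.71 × 10^-2 M
[OH^-] = 8.7 x 10^-2 × (286/455) = 5.47 x 10^-2 M
Ca(OH)2(s) <=> Ca^2+(aq) + 2 OH^-(aq), so Q = [Ca^2+][OH^-]^2
Q = (2.71 × 10^-2)(5.47 × 10^-2)^2 = 8.1 x 10^-5
Q > Ksp, so Ca(OH)2 will precipitate.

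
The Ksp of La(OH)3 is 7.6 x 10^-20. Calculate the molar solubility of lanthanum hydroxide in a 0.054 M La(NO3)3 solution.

La(OH)3(s) ⇌ La^3+(aq) + 3 OH^-(aq)
Ksp = [La^3+][OH^-]^3
If s mol/L dissolves here, [La^3+] = 0.054 + s ≈ 0.054, [OH^-] = 3s (common-ion effect: La^3+ is already 0.054 M).
Ksp ≈ 0.054 × (3s)^3
s = 3.7 × 10^-7 M
Check: s = 3.7 × 10^-7 ≪ 0.054, so the approximation is valid.

3.7 x 10^-7 M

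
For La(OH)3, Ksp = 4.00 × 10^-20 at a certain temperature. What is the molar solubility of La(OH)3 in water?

6.20e-6 M

La(OH)3(s) <=> La^3+(aq) + 3 OH^-(aq)
Ksp = [La^3+][OH^-]^3
If s mol/L of La(OH)3 dissolves, [La^3+] = s and [OH^-] = 3s.
Ksp = s(3s)^3 = 27s^4
s^4 = 4.00 × 10^-20 / 27, so s = 6.20 × 10^-6 M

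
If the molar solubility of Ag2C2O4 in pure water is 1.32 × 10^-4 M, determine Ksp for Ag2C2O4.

Ksp ≈ 9.20 x 10^-12

Ag2C2O4(s) ⇌ 2 Ag^+ + C2O4^2-
For each mole of Ag2C2O4 that dissolves: [Ag^+] = 2s, [C2O4^2-] = s.
Ksp = [Ag^+]^2[C2O4^2-]
Substituting: Ksp = (2s)^2s = 4s^3
Ksp = 4 × (1.32 × 10^-4)^3 = 9.20 × 10^-12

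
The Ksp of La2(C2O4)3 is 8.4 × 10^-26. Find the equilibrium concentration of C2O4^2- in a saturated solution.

[C2O4^2-] = 1.1 × 10^-5 M

La2(C2O4)3(s) ⇌ 2 La^3+(aq) + 3 C2O4^2-(aq)
Ksp = [La^3+]^2[C2O4^2-]^3
With molar solubility s: [La^3+] = 2s, [C2O4^2-] = 3s.
Substituting: Ksp = (2s)^2(3s)^3 = 108s^5
Solving, s = (8.4 × 10^-26/108)^(1/5) = 3.79 × 10^-6 M
[C2O4^2-] = 3s = 1.1 × 10^-5 M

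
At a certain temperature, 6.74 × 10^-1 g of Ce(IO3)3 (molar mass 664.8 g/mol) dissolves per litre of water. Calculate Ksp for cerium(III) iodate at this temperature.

Molar solubility s = (6.74 × 10^-1 g/L) / (664.8 g/mol) = 1.014 × 10^-3 M.
Ce(IO3)3(s) ⇌ Ce^3+ + 3 IO3^-
If s mol/L of Ce(IO3)3 dissolves, [Ce^3+] = s and [IO3^-] = 3s.
Ksp = [Ce^3+][IO3^-]^3
Substituting: Ksp = s(3s)^3 = 27s^4
With s = 1.014 x 10^-3: Ksp = 2.85 x 10^-11

Ksp ≈ 2.85 × 10^-11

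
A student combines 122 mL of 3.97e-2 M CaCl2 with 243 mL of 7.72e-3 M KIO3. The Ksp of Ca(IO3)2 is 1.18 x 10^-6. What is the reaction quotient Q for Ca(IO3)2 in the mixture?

Total volume = 122 + 243 = 365 mL.
[Ca^2+] = 3.97 x 10^-2 × (122/365) = 1.327 x 10^-2 M
[IO3^-] = 7.72 x 10^-3 × (243/365) = 5.140 × 10^-3 M
Ca(IO3)2(s) ⇌ Ca^2+ + 2 IO3^-, so Q = [Ca^2+][IO3^-]^2
Q = (1.327 × 10^-2)(5.140 × 10^-3)^2 = 3.51 x 10^-7
Q < Ksp, so no precipitate of Ca(IO3)2 forms.

3.51 × 10^-7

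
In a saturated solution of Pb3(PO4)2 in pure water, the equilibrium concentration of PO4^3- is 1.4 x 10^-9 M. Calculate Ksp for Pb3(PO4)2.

1.8 x 10^-44

Pb3(PO4)2(s) ⇌ 3 Pb^2+(aq) + 2 PO4^3-(aq)
Stoichiometry gives [Pb^2+] = (3/2)[PO4^3-] = 2.10 × 10^-9 M.
Ksp = [Pb^2+]^3[PO4^3-]^2
Ksp = (2.10 × 10^-9)^3 × (1.4 × 10^-9)^2 = 1.8 x 10^-44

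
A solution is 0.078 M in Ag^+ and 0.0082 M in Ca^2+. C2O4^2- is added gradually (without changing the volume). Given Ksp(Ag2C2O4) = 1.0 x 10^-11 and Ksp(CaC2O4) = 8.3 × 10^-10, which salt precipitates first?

Each salt begins to precipitate when Q = Ksp, i.e. when [C2O4^2-] reaches its threshold.
For Ag2C2O4: 1.0 x 10^-11 = (0.078)^2 × [C2O4^2-]  ⇒  [C2O4^2-] = 1.6 × 10^-9 M.
For CaC2O4: 8.3 × 10^-10 = 0.0082 × [C2O4^2-]  ⇒  [C2O4^2-] = 1.0 × 10^-7 M.
The salt with the lower threshold [C2O4^2-] precipitates first: Ag2C2O4.

Ag2C2O4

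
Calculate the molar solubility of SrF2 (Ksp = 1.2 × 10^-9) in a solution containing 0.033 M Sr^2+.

s ≈ 9.5 x 10^-5 M

SrF2(s) ⇌ Sr^2+(aq) + 2 F^-(aq)
Ksp = [Sr^2+][F^-]^2
Let s be the molar solubility in this solution. [Sr^2+] = 0.033 + s ≈ 0.033, [F^-] = 2s (Ksp is small, so little additional dissolves).
Ksp ≈ 0.033 × (2s)^2
s = 9.5 x 10^-5 M
Check: s = 9.5 × 10^-5 ≪ 0.033, so the approximation is valid.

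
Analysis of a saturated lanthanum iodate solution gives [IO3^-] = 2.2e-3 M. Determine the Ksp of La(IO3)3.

Ksp = 7.8 × 10^-12

La(IO3)3(s) ⇌ La^3+(aq) + 3 IO3^-(aq)
Stoichiometry gives [La^3+] = (1/3)[IO3^-] = 7.33 x 10^-4 M.
Ksp = [La^3+][IO3^-]^3
Ksp = 7.33 × 10^-4 × (2.2 × 10^-3)^3 = 7.8 × 10^-12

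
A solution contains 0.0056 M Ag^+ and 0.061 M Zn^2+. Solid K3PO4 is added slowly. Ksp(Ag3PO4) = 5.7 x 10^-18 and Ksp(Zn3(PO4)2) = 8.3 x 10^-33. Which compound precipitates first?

Zn3(PO4)2

Precipitation of each salt starts when its ion product equals its Ksp.
For Ag3PO4: 5.7 x 10^-18 = (0.0056)^3 × [PO4^3-]  ⇒  [PO4^3-] = 3.2 × 10^-11 M.
For Zn3(PO4)2: 8.3 x 10^-33 = (0.061)^3 × [PO4^3-]^2  ⇒  [PO4^3-] = 6.0 × 10^-15 M.
The salt with the lower threshold [PO4^3-] precipitates first: Zn3(PO4)2.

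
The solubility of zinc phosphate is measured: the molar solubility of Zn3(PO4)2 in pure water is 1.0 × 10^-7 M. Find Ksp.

Zn3(PO4)2(s) <=> 3 Zn^2+ + 2 PO4^3-
If s mol/L of Zn3(PO4)2 dissolves, [Zn^2+] = 3s and [PO4^3-] = 2s.
Ksp = [Zn^2+]^3[PO4^3-]^2
Substituting: Ksp = (3s)^3(2s)^2 = 108s^5
With s = 1.0 × 10^-7: Ksp = 1.1 x 10^-33

Ksp = 1.1e-33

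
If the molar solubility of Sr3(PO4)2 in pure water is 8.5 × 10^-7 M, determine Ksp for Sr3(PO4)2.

Ksp = 4.8 × 10^-29

Sr3(PO4)2(s) ⇌ 3 Sr^2+(aq) + 2 PO4^3-(aq)
Let s = molar solubility. Then [Sr^2+] = 3s and [PO4^3-] = 2s.
Ksp = [Sr^2+]^3[PO4^3-]^2
Ksp = (3s)^3(2s)^2 = 108s^5
With s = 8.5 × 10^-7: Ksp = 4.8 × 10^-29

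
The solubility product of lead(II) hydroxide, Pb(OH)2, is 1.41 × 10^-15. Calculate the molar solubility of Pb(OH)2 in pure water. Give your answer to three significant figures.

7.06e-6 M

Pb(OH)2(s) ⇌ Pb^2+ + 2 OH^-
Ksp = [Pb^2+][OH^-]^2
Let s = molar solubility. Then [Pb^2+] = s and [OH^-] = 2s.
So Ksp = s × (2s)^2 = 4s^3
s = (1.41 × 10^-15 / 4)^(1/3) = 7.06 × 10^-6 M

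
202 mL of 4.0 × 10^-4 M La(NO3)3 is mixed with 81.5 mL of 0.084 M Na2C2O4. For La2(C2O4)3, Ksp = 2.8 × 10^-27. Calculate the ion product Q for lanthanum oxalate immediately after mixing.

Q ≈ 1.1 x 10^-12

Total volume = 202 + 81.5 = 283.5 mL.
[La^3+] = 4.0 x 10^-4 × (202/283.5) = 2.85 × 10^-4 M
[C2O4^2-] = 8.4 × 10^-2 × (81.5/283.5) = 2.41 × 10^-2 M
La2(C2O4)3(s) ⇌ 2 La^3+(aq) + 3 C2O4^2-(aq), so Q = [La^3+]^2[C2O4^2-]^3
Q = (2.85 × 10^-4)^2(2.41 x 10^-2)^3 = 1.1 x 10^-12
Q > Ksp, so La2(C2O4)3 will precipitate.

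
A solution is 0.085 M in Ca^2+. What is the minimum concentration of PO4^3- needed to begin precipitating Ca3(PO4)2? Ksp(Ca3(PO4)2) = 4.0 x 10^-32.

Ca3(PO4)2(s) ⇌ 3 Ca^2+ + 2 PO4^3-
Ksp = [Ca^2+]^3[PO4^3-]^2
Precipitation begins when Q = Ksp. With [Ca^2+] = 0.085 M:
4.0 x 10^-32 = (0.085)^3 × [PO4^3-]^2
[PO4^3-] = (4.0 x 10^-32 / 6.14 × 10^-4)^(1/2) = 8.1 × 10^-15 M

8.1 × 10^-15 M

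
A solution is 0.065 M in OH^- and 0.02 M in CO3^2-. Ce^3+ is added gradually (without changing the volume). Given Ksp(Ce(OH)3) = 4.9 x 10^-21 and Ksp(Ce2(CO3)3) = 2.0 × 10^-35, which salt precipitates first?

Precipitation of each salt starts when its ion product equals its Ksp.
For Ce(OH)3: 4.9 x 10^-21 = (0.065)^3 × [Ce^3+]  ⇒  [Ce^3+] = 1.8 × 10^-17 M.
For Ce2(CO3)3: 2.0 × 10^-35 = (0.02)^3 × [Ce^3+]^2  ⇒  [Ce^3+] = 1.6 x 10^-15 M.
The salt with the lower threshold [Ce^3+] precipitates first: Ce(OH)3.

Ce(OH)3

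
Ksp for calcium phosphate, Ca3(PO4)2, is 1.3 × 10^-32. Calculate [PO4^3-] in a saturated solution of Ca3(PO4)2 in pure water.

Ca3(PO4)2(s) ⇌ 3 Ca^2+ + 2 PO4^3-
Ksp = [Ca^2+]^3[PO4^3-]^2
With molar solubility s: [Ca^2+] = 3s, [PO4^3-] = 2s.
So Ksp = (3s)^3 × (2s)^2 = 108s^5
s = (1.3 × 10^-32 / 108)^(1/5) = 1.64 x 10^-7 M
[PO4^3-] = 2s = 3.3 x 10^-7 M

3.3 × 10^-7 M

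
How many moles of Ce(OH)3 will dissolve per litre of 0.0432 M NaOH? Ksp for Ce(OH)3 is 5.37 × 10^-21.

Ce(OH)3(s) ⇌ Ce^3+ + 3 OH^-
Ksp = [Ce^3+][OH^-]^3
Let s be the molar solubility in this solution. [Ce^3+] = s, [OH^-] = 0.0432 + 3s ≈ 0.0432 (since OH^- from NaOH dominates).
Ksp ≈ s × (0.0432)^3
s = 6.66 x 10^-17 M
Check: 3s = 2.0 × 10^-16 ≪ 0.0432, so the approximation is valid.

s ≈ 6.66 × 10^-17 M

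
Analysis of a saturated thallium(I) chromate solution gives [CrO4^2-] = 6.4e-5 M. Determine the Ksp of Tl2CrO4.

Tl2CrO4(s) ⇌ 2 Tl^+ + CrO4^2-
Stoichiometry gives [Tl^+] = (2/1)[CrO4^2-] = 1.28 x 10^-4 M.
Ksp = [Tl^+]^2[CrO4^2-]
Ksp = (1.28 × 10^-4)^2 × 6.4 × 10^-5 = 1.0 × 10^-12

Ksp = 1.0 × 10^-12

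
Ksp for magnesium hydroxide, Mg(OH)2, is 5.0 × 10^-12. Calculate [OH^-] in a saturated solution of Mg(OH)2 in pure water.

[OH^-] = 2.2 × 10^-4 M

Mg(OH)2(s) ⇌ Mg^2+(aq) + 2 OH^-(aq)
Ksp = [Mg^2+][OH^-]^2
Let s = molar solubility. Then [Mg^2+] = s and [OH^-] = 2s.
Ksp = s(2s)^2 = 4s^3
s = (5.0 × 10^-12 / 4)^(1/3) = 1.08 × 10^-4 M
[OH^-] = 2s = 2.2 × 10^-4 M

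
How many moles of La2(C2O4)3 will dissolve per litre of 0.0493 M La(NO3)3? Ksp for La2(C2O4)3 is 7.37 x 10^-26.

La2(C2O4)3(s) <=> 2 La^3+ + 3 C2O4^2-
Ksp = [La^3+]^2[C2O4^2-]^3
If s mol/L dissolves here, [La^3+] = 0.0493 + 2s ≈ 0.0493, [C2O4^2-] = 3s (common-ion effect: La^3+ is already 0.0493 M).
Ksp ≈ (0.0493)^2 × (3s)^3
s = 1.04 × 10^-8 M
Check: 2s = 2.1 × 10^-8 ≪ 0.0493, so the approximation is valid.

s ≈ 1.04e-8 M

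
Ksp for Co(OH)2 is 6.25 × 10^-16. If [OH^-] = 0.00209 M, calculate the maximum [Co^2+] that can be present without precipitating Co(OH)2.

Co(OH)2(s) ⇌ Co^2+ + 2 OH^-
Ksp = [Co^2+][OH^-]^2
Precipitation begins when Q = Ksp. With [OH^-] = 0.00209 M:
6.25 × 10^-16 = (0.00209)^2 × [Co^2+]
[Co^2+] = (6.25 × 10^-16 / 4.368 × 10^-6) = 1.43 × 10^-10 M

[Co^2+] ≈ 1.43e-10 M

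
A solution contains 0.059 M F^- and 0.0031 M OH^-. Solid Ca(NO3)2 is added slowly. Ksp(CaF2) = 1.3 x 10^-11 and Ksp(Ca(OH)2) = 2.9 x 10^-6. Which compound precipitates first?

CaF2

Each salt begins to precipitate when Q = Ksp, i.e. when [Ca^2+] reaches its threshold.
For CaF2: 1.3 x 10^-11 = (0.059)^2 × [Ca^2+]  ⇒  [Ca^2+] = 3.7 × 10^-9 M.
For Ca(OH)2: 2.9 x 10^-6 = (0.0031)^2 × [Ca^2+]  ⇒  [Ca^2+] = 3.0 × 10^-1 M.
The salt with the lower threshold [Ca^2+] precipitates first: CaF2.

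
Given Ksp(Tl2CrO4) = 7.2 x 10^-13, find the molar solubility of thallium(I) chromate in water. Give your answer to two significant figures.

Tl2CrO4(s) ⇌ 2 Tl^+(aq) + CrO4^2-(aq)
Ksp = [Tl^+]^2[CrO4^2-]
Let s = molar solubility. Then [Tl^+] = 2s and [CrO4^2-] = s.
Substituting: Ksp = (2s)^2s = 4s^3
s^3 = 7.2 x 10^-13 / 4, so s = 5.6 × 10^-5 M

s ≈ 5.6 × 10^-5 M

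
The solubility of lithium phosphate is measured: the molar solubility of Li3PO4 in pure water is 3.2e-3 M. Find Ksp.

Li3PO4(s) ⇌ 3 Li^+(aq) + PO4^3-(aq)
If s mol/L of Li3PO4 dissolves, [Li^+] = 3s and [PO4^3-] = s.
Ksp = [Li^+]^3[PO4^3-]
So Ksp = (3s)^3 × s = 27s^4
With s = 3.2 x 10^-3: Ksp = 2.8 x 10^-9

Ksp = 2.8 × 10^-9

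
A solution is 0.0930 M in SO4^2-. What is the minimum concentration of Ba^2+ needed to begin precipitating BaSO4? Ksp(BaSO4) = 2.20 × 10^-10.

BaSO4(s) ⇌ Ba^2+(aq) + SO4^2-(aq)
Ksp = [Ba^2+][SO4^2-]
Precipitation begins when Q = Ksp. With [SO4^2-] = 0.0930 M:
2.20 × 10^-10 = (0.0930) × [Ba^2+]
[Ba^2+] = (2.20 × 10^-10 / 9.30 x 10^-2) = 2.37 × 10^-9 M

[Ba^2+] ≈ 2.37e-9 M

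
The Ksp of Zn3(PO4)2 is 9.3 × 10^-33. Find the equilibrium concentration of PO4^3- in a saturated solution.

3.1e-7 M

Zn3(PO4)2(s) ⇌ 3 Zn^2+ + 2 PO4^3-
Ksp = [Zn^2+]^3[PO4^3-]^2
If s mol/L of Zn3(PO4)2 dissolves, [Zn^2+] = 3s and [PO4^3-] = 2s.
So Ksp = (3s)^3 × (2s)^2 = 108s^5
s = (9.3 × 10^-33 / 108)^(1/5) = 1.54 x 10^-7 M
[PO4^3-] = 2s = 3.1 x 10^-7 M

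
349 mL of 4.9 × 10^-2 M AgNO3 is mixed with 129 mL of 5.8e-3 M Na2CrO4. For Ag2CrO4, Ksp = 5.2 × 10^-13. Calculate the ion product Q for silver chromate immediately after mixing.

2.0e-6

Total volume = 349 + 129 = 478 mL.
[Ag^+] = 4.9 × 10^-2 × (349/478) = 3.58 x 10^-2 M
[CrO4^2-] = 5.8 × 10^-3 × (129/478) = 1.57 × 10^-3 M
Ag2CrO4(s) <=> 2 Ag^+(aq) + CrO4^2-(aq), so Q = [Ag^+]^2[CrO4^2-]
Q = (3.58 × 10^-2)^2(1.57 × 10^-3) = 2.0 × 10^-6
Q > Ksp, so Ag2CrO4 will precipitate.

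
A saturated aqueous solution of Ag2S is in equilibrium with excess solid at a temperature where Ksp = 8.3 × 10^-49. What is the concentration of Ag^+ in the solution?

[Ag^+] = 1.2e-16 M

Ag2S(s) ⇌ 2 Ag^+ + S^2-
Ksp = [Ag^+]^2[S^2-]
If s mol/L of Ag2S dissolves, [Ag^+] = 2s and [S^2-] = s.
Substituting: Ksp = (2s)^2s = 4s^3
s^3 = 8.3 × 10^-49 / 4, so s = 5.92 x 10^-17 M
[Ag^+] = 2s = 1.2 × 10^-16 M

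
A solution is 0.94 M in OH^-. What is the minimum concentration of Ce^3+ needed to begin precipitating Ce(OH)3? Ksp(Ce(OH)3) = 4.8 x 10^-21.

Ce(OH)3(s) ⇌ Ce^3+ + 3 OH^-
Ksp = [Ce^3+][OH^-]^3
Precipitation begins when Q = Ksp. With [OH^-] = 0.94 M:
4.8 x 10^-21 = (0.94)^3 × [Ce^3+]
[Ce^3+] = (4.8 x 10^-21 / 8.31 × 10^-1) = 5.8 × 10^-21 M

[Ce^3+] ≈ 5.8 × 10^-21 M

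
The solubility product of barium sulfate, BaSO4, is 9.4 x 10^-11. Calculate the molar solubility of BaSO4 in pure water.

BaSO4(s) <=> Ba^2+ + SO4^2-
Ksp = [Ba^2+][SO4^2-]
For each mole of BaSO4 that dissolves: [Ba^2+] = s, [SO4^2-] = s.
Ksp = (s)(s) = s^2
s = √(9.4 x 10^-11) = 9.7 × 10^-6 M

9.7e-6 M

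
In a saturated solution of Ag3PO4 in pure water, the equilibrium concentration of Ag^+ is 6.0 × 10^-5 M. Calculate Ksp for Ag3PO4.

Ag3PO4(s) ⇌ 3 Ag^+ + PO4^3-
Stoichiometry gives [PO4^3-] = (1/3)[Ag^+] = 2.00 × 10^-5 M.
Ksp = [Ag^+]^3[PO4^3-]
Ksp = (6.0 × 10^-5)^3 × 2.00 × 10^-5 = 4.3 x 10^-18

Ksp = 4.3 × 10^-18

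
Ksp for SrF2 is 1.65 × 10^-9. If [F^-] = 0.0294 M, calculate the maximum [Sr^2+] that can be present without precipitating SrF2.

1.91e-6 M

SrF2(s) <=> Sr^2+(aq) + 2 F^-(aq)
Ksp = [Sr^2+][F^-]^2
Precipitation begins when Q = Ksp. With [F^-] = 0.0294 M:
1.65 × 10^-9 = (0.0294)^2 × [Sr^2+]
[Sr^2+] = (1.65 × 10^-9 / 8.644 × 10^-4) = 1.91 × 10^-6 M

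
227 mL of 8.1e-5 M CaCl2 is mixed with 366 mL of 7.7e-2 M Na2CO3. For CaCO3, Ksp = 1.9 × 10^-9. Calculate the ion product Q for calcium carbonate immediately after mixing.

1.5 x 10^-6

Total volume = 227 + 366 = 593 mL.
[Ca^2+] = 8.1 × 10^-5 × (227/593) = 3.10 × 10^-5 M
[CO3^2-] = 7.7 x 10^-2 × (366/593) = 4.75 × 10^-2 M
CaCO3(s) <=> Ca^2+ + CO3^2-, so Q = [Ca^2+][CO3^2-]
Q = (3.10 × 10^-5)(4.75 x 10^-2) = 1.5 x 10^-6
Q > Ksp, so CaCO3 will precipitate.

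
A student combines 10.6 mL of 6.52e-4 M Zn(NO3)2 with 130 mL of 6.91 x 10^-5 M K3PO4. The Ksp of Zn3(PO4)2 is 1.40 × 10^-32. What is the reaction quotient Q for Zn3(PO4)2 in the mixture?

Total volume = 10.6 + 130 = 140.6 mL.
[Zn^2+] = 6.52 x 10^-4 × (10.6/140.6) = 4.916 × 10^-5 M
[PO4^3-] = 6.91 × 10^-5 × (130/140.6) = 6.389 x 10^-5 M
Zn3(PO4)2(s) ⇌ 3 Zn^2+ + 2 PO4^3-, so Q = [Zn^2+]^3[PO4^3-]^2
Q = (4.916 × 10^-5)^3(6.389 × 10^-5)^2 = 4.85 × 10^-22
Q > Ksp, so Zn3(PO4)2 will precipitate.

Q = 4.85e-22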